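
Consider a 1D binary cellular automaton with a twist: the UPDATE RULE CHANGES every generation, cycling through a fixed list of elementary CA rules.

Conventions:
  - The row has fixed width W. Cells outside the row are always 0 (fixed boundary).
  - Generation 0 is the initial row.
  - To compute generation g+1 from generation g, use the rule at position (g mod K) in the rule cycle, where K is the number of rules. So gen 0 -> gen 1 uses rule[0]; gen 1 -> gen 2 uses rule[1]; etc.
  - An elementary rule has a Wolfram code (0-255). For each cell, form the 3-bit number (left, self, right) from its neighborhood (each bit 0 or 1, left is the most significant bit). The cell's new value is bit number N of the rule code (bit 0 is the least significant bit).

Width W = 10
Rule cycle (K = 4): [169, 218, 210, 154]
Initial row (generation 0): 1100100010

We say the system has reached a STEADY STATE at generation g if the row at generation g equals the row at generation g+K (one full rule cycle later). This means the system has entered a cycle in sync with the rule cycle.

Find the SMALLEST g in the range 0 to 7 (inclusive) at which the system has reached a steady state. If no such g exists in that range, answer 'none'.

Gen 0: 1100100010
Gen 1 (rule 169): 1000001000
Gen 2 (rule 218): 0100010100
Gen 3 (rule 210): 1010100010
Gen 4 (rule 154): 0000010101
Gen 5 (rule 169): 1111001010
Gen 6 (rule 218): 1111110001
Gen 7 (rule 210): 0111111010
Gen 8 (rule 154): 1111110001
Gen 9 (rule 169): 1111100100
Gen 10 (rule 218): 1111111010
Gen 11 (rule 210): 0111111001

Answer: none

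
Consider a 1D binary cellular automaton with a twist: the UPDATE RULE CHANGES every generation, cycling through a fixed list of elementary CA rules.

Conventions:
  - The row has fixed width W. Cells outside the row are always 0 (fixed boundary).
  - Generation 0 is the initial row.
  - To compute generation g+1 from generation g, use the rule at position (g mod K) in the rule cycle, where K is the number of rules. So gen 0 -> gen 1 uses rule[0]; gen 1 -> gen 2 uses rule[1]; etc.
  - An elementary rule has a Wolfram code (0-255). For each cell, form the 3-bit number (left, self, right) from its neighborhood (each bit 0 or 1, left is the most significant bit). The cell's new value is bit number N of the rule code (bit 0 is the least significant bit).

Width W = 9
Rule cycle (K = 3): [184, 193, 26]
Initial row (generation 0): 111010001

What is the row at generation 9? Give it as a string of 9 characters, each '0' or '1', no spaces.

Gen 0: 111010001
Gen 1 (rule 184): 110101000
Gen 2 (rule 193): 010000011
Gen 3 (rule 26): 101000110
Gen 4 (rule 184): 010100101
Gen 5 (rule 193): 000000000
Gen 6 (rule 26): 000000000
Gen 7 (rule 184): 000000000
Gen 8 (rule 193): 111111111
Gen 9 (rule 26): 100000000

Answer: 100000000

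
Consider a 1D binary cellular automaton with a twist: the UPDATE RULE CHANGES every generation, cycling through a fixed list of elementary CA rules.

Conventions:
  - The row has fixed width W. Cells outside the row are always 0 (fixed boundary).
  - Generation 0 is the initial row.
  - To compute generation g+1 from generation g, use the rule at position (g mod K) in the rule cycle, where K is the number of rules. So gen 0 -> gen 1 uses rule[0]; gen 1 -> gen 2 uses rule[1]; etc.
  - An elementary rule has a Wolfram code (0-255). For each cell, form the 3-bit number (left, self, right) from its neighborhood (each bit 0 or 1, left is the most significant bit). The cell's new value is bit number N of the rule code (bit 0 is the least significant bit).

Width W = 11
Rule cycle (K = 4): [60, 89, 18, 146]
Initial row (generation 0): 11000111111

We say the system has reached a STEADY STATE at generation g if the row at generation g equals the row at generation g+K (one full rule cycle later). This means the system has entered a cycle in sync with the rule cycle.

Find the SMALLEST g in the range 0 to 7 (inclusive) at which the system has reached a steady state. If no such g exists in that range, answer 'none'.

Answer: 7

Derivation:
Gen 0: 11000111111
Gen 1 (rule 60): 10100100000
Gen 2 (rule 89): 00010011111
Gen 3 (rule 18): 00101100000
Gen 4 (rule 146): 01000010000
Gen 5 (rule 60): 01100011000
Gen 6 (rule 89): 01111011111
Gen 7 (rule 18): 10000000000
Gen 8 (rule 146): 01000000000
Gen 9 (rule 60): 01100000000
Gen 10 (rule 89): 01111111111
Gen 11 (rule 18): 10000000000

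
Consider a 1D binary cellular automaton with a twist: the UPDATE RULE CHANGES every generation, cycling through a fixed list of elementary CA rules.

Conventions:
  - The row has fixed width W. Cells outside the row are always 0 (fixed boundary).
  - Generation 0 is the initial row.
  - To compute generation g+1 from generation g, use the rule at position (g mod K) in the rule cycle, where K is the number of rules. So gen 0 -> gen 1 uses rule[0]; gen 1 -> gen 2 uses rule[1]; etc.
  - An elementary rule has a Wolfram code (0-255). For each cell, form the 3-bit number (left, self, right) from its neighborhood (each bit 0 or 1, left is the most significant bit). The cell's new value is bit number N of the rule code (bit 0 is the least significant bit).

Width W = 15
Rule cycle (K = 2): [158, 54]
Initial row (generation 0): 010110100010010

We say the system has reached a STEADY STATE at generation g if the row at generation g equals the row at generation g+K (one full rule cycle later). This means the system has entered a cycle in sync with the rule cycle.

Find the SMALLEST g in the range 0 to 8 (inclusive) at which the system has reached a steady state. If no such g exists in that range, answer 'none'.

Answer: none

Derivation:
Gen 0: 010110100010010
Gen 1 (rule 158): 110100110111111
Gen 2 (rule 54): 001111001000000
Gen 3 (rule 158): 011110111100000
Gen 4 (rule 54): 100001000010000
Gen 5 (rule 158): 110011100111000
Gen 6 (rule 54): 001100011000100
Gen 7 (rule 158): 011010110101110
Gen 8 (rule 54): 100111001110001
Gen 9 (rule 158): 111110111101011
Gen 10 (rule 54): 000001000011100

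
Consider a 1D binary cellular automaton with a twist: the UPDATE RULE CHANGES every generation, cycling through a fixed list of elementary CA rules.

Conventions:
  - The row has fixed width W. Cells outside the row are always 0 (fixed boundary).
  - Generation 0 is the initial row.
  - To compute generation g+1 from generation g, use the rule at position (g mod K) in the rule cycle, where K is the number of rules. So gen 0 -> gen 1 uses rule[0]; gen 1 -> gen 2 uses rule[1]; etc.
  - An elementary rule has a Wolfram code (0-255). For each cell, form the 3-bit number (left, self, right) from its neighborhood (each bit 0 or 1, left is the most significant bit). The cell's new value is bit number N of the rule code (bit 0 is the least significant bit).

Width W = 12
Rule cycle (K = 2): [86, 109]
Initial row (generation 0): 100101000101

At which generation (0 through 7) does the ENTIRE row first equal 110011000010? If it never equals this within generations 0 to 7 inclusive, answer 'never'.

Answer: never

Derivation:
Gen 0: 100101000101
Gen 1 (rule 86): 111101101101
Gen 2 (rule 109): 100111111111
Gen 3 (rule 86): 111000000001
Gen 4 (rule 109): 101011111101
Gen 5 (rule 86): 101000000101
Gen 6 (rule 109): 111011110111
Gen 7 (rule 86): 001000010001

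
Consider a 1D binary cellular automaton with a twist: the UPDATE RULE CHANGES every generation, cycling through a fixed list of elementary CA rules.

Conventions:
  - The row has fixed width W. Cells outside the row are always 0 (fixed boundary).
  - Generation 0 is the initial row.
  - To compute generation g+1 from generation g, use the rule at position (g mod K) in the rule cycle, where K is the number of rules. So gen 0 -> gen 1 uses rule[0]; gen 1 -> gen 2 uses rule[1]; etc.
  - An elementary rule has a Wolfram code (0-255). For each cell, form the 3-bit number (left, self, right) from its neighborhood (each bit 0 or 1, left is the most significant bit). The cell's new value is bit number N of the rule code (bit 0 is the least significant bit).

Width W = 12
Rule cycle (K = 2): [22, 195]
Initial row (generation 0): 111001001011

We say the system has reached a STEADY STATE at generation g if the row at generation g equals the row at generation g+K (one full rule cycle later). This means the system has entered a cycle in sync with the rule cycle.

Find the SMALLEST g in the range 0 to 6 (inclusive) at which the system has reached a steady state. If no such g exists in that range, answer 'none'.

Answer: 3

Derivation:
Gen 0: 111001001011
Gen 1 (rule 22): 000111111000
Gen 2 (rule 195): 111011111011
Gen 3 (rule 22): 000000000000
Gen 4 (rule 195): 111111111111
Gen 5 (rule 22): 000000000000
Gen 6 (rule 195): 111111111111
Gen 7 (rule 22): 000000000000
Gen 8 (rule 195): 111111111111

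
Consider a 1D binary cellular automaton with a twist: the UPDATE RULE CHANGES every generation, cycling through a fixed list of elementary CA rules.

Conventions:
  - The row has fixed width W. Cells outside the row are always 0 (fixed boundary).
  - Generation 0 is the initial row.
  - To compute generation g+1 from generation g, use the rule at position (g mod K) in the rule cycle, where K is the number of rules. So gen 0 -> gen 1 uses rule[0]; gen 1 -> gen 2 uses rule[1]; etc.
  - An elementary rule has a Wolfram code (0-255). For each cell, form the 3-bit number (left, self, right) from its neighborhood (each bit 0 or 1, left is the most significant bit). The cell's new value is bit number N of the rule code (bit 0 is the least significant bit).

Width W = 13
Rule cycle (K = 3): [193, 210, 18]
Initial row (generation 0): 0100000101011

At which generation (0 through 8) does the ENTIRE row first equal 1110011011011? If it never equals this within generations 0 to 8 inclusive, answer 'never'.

Answer: never

Derivation:
Gen 0: 0100000101011
Gen 1 (rule 193): 0001110000001
Gen 2 (rule 210): 0010111000010
Gen 3 (rule 18): 0100000100101
Gen 4 (rule 193): 0001110000000
Gen 5 (rule 210): 0010111000000
Gen 6 (rule 18): 0100000100000
Gen 7 (rule 193): 0001110001111
Gen 8 (rule 210): 0010111010111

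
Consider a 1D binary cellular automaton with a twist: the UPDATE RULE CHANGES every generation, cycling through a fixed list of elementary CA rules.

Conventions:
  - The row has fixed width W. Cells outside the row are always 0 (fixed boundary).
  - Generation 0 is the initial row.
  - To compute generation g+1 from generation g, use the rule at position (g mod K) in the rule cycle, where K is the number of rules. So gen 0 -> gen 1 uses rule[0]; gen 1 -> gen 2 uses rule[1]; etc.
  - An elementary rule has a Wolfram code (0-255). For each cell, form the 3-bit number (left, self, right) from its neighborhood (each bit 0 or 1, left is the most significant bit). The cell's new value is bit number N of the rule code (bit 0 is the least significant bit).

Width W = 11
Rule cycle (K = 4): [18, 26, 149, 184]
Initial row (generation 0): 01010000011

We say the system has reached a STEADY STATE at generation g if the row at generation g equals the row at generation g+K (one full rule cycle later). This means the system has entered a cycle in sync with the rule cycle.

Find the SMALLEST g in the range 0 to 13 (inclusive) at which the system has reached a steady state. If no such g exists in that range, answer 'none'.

Answer: 8

Derivation:
Gen 0: 01010000011
Gen 1 (rule 18): 10001000100
Gen 2 (rule 26): 01010101010
Gen 3 (rule 149): 01010101011
Gen 4 (rule 184): 00101010110
Gen 5 (rule 18): 01000000001
Gen 6 (rule 26): 10100000010
Gen 7 (rule 149): 10111111011
Gen 8 (rule 184): 01111110110
Gen 9 (rule 18): 10000000001
Gen 10 (rule 26): 01000000010
Gen 11 (rule 149): 01111111011
Gen 12 (rule 184): 01111110110
Gen 13 (rule 18): 10000000001
Gen 14 (rule 26): 01000000010
Gen 15 (rule 149): 01111111011
Gen 16 (rule 184): 01111110110
Gen 17 (rule 18): 10000000001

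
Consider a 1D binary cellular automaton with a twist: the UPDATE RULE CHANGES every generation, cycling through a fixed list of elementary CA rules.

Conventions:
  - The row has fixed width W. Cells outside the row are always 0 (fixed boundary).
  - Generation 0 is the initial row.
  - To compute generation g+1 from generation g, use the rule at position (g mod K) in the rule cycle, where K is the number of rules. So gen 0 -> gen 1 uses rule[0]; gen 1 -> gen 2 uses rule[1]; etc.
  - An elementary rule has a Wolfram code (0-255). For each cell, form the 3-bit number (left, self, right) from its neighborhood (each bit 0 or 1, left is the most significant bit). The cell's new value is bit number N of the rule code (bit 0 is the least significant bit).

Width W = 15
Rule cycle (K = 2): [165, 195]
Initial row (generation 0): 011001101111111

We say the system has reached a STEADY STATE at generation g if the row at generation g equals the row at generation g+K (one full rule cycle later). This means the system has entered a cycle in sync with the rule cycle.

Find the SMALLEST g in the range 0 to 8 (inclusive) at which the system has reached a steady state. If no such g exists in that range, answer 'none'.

Gen 0: 011001101111111
Gen 1 (rule 165): 000000010111110
Gen 2 (rule 195): 111111100011110
Gen 3 (rule 165): 011111001001100
Gen 4 (rule 195): 101111010010101
Gen 5 (rule 165): 110110110011111
Gen 6 (rule 195): 010010010101111
Gen 7 (rule 165): 010010011110110
Gen 8 (rule 195): 100100101110010
Gen 9 (rule 165): 100100110100010
Gen 10 (rule 195): 001001010001100

Answer: none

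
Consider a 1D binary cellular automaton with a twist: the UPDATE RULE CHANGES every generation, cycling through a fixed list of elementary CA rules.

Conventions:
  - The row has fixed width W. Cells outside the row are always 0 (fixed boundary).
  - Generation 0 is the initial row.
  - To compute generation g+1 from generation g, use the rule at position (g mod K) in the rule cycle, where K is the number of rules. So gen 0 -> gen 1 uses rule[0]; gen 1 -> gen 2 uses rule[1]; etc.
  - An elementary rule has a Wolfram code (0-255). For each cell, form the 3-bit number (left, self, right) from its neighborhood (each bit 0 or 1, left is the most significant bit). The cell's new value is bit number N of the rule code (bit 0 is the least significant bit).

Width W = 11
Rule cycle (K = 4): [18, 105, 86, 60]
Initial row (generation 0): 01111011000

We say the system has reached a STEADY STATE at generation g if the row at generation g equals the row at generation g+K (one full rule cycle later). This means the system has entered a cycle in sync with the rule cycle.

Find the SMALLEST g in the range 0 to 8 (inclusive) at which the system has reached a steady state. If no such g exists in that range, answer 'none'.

Gen 0: 01111011000
Gen 1 (rule 18): 10000000100
Gen 2 (rule 105): 00111110001
Gen 3 (rule 86): 01000011011
Gen 4 (rule 60): 01100010110
Gen 5 (rule 18): 10010100001
Gen 6 (rule 105): 00001001100
Gen 7 (rule 86): 00011110110
Gen 8 (rule 60): 00010001101
Gen 9 (rule 18): 00101010000
Gen 10 (rule 105): 10010100111
Gen 11 (rule 86): 11110111001
Gen 12 (rule 60): 10001100101

Answer: none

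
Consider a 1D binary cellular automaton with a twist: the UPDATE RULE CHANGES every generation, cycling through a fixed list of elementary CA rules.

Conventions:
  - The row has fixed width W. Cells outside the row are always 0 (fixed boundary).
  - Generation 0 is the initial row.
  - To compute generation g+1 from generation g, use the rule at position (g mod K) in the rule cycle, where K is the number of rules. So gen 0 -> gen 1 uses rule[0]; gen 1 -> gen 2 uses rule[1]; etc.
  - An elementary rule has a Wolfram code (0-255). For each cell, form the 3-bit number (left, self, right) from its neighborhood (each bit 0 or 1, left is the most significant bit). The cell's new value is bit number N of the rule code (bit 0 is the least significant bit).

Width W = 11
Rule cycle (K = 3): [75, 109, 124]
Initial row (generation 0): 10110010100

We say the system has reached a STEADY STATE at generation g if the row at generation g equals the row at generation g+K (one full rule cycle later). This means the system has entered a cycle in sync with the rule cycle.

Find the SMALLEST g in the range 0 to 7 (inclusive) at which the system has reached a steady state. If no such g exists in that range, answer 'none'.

Answer: none

Derivation:
Gen 0: 10110010100
Gen 1 (rule 75): 00110100001
Gen 2 (rule 109): 10111101101
Gen 3 (rule 124): 11100111111
Gen 4 (rule 75): 10101100001
Gen 5 (rule 109): 11111101101
Gen 6 (rule 124): 10000111111
Gen 7 (rule 75): 00111100001
Gen 8 (rule 109): 10100101101
Gen 9 (rule 124): 11110111111
Gen 10 (rule 75): 10010100001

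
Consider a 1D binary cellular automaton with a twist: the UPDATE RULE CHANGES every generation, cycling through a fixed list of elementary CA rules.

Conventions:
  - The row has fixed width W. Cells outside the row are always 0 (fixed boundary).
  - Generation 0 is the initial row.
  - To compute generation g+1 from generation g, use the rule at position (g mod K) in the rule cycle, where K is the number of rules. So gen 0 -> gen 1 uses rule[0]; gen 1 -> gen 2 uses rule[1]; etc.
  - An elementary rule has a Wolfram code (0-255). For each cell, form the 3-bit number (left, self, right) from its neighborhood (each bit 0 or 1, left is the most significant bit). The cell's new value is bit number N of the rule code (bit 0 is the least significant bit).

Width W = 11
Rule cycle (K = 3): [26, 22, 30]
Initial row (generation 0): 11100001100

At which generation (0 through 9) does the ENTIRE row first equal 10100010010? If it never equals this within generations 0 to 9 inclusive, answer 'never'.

Gen 0: 11100001100
Gen 1 (rule 26): 10010011010
Gen 2 (rule 22): 11111100011
Gen 3 (rule 30): 10000010110
Gen 4 (rule 26): 01000100101
Gen 5 (rule 22): 11101111101
Gen 6 (rule 30): 10001000001
Gen 7 (rule 26): 01010100010
Gen 8 (rule 22): 11010110111
Gen 9 (rule 30): 10010100100

Answer: never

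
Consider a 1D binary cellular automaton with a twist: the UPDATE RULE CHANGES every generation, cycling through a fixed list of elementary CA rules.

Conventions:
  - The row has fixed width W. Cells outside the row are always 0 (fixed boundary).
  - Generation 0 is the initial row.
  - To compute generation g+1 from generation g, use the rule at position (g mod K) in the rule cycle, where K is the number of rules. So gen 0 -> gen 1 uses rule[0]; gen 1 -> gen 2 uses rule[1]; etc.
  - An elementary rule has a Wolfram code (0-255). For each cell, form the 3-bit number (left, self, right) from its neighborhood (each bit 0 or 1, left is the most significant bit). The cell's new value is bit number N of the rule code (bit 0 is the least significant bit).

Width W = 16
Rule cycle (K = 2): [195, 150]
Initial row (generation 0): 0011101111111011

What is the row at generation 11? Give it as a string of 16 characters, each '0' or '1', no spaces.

Answer: 0101101000110111

Derivation:
Gen 0: 0011101111111011
Gen 1 (rule 195): 1101100111111001
Gen 2 (rule 150): 0000011011110111
Gen 3 (rule 195): 1111101001110011
Gen 4 (rule 150): 0111001110101100
Gen 5 (rule 195): 1011010110000101
Gen 6 (rule 150): 1000010001001101
Gen 7 (rule 195): 0011100110010100
Gen 8 (rule 150): 0101011001110110
Gen 9 (rule 195): 1000001010110010
Gen 10 (rule 150): 1100011010001111
Gen 11 (rule 195): 0101101000110111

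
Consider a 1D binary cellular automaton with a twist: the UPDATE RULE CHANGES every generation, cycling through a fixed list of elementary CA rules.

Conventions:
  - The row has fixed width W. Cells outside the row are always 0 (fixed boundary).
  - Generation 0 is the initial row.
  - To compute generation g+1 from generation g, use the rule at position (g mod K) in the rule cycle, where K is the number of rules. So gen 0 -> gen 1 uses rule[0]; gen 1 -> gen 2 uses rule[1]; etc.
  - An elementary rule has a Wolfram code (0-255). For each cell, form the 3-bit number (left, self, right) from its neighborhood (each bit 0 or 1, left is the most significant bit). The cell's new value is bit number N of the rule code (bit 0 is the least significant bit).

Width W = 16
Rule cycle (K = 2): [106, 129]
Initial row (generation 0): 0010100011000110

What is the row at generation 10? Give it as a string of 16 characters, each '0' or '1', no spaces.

Gen 0: 0010100011000110
Gen 1 (rule 106): 0101000111001110
Gen 2 (rule 129): 0000010010000100
Gen 3 (rule 106): 0000100100001000
Gen 4 (rule 129): 1110000001100011
Gen 5 (rule 106): 1010000011100111
Gen 6 (rule 129): 0000111001000010
Gen 7 (rule 106): 0001101010000100
Gen 8 (rule 129): 1100000000110001
Gen 9 (rule 106): 1100000001110010
Gen 10 (rule 129): 0001111100100000

Answer: 0001111100100000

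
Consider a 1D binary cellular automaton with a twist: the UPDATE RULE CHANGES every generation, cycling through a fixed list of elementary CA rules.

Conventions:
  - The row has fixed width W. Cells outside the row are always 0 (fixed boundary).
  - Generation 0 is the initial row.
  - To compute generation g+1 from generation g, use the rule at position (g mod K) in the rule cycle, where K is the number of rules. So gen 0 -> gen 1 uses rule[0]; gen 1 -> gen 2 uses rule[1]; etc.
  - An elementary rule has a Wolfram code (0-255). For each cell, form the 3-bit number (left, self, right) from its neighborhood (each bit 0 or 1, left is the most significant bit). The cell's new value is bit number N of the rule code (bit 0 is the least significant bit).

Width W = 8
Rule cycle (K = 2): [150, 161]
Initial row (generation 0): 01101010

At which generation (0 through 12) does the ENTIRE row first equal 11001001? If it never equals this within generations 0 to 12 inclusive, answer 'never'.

Gen 0: 01101010
Gen 1 (rule 150): 10001011
Gen 2 (rule 161): 00100100
Gen 3 (rule 150): 01111110
Gen 4 (rule 161): 00111100
Gen 5 (rule 150): 01011010
Gen 6 (rule 161): 00100100
Gen 7 (rule 150): 01111110
Gen 8 (rule 161): 00111100
Gen 9 (rule 150): 01011010
Gen 10 (rule 161): 00100100
Gen 11 (rule 150): 01111110
Gen 12 (rule 161): 00111100

Answer: never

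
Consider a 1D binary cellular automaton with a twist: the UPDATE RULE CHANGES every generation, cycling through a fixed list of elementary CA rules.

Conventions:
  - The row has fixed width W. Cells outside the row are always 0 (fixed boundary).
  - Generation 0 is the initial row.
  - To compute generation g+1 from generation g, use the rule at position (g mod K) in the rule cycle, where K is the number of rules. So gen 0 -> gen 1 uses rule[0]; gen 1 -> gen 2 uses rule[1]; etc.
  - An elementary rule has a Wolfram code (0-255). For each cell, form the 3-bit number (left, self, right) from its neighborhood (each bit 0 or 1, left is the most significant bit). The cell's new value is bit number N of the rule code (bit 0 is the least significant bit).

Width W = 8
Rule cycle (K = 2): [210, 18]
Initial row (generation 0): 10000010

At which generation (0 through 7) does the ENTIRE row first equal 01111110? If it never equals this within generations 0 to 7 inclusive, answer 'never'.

Answer: never

Derivation:
Gen 0: 10000010
Gen 1 (rule 210): 01000101
Gen 2 (rule 18): 10101000
Gen 3 (rule 210): 00000100
Gen 4 (rule 18): 00001010
Gen 5 (rule 210): 00010001
Gen 6 (rule 18): 00101010
Gen 7 (rule 210): 01000001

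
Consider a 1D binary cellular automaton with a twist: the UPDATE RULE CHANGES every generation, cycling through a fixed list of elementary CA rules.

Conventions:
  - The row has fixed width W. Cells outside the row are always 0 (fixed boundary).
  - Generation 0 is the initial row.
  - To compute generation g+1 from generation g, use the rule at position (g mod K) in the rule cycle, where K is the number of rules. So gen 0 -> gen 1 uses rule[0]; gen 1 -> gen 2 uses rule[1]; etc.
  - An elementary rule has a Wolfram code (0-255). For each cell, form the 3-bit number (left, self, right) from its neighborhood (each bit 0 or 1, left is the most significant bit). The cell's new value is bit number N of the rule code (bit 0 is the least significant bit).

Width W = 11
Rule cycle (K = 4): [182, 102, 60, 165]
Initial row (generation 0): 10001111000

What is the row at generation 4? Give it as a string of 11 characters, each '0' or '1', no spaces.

Answer: 01010000010

Derivation:
Gen 0: 10001111000
Gen 1 (rule 182): 11010110100
Gen 2 (rule 102): 01111011100
Gen 3 (rule 60): 01000110010
Gen 4 (rule 165): 01010000010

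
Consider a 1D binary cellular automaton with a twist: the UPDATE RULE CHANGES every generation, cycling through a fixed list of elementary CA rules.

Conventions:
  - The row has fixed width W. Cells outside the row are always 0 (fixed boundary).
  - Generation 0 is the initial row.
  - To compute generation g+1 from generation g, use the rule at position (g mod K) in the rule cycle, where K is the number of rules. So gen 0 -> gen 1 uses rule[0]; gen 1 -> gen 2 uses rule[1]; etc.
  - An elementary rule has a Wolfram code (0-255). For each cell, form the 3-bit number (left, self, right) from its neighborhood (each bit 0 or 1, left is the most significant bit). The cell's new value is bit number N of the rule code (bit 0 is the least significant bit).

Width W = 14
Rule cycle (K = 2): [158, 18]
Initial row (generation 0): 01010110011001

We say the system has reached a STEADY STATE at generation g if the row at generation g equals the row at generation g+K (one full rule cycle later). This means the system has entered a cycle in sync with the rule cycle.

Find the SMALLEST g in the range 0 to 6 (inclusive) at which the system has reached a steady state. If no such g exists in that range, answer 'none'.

Gen 0: 01010110011001
Gen 1 (rule 158): 11010101110111
Gen 2 (rule 18): 00000000000000
Gen 3 (rule 158): 00000000000000
Gen 4 (rule 18): 00000000000000
Gen 5 (rule 158): 00000000000000
Gen 6 (rule 18): 00000000000000
Gen 7 (rule 158): 00000000000000
Gen 8 (rule 18): 00000000000000

Answer: 2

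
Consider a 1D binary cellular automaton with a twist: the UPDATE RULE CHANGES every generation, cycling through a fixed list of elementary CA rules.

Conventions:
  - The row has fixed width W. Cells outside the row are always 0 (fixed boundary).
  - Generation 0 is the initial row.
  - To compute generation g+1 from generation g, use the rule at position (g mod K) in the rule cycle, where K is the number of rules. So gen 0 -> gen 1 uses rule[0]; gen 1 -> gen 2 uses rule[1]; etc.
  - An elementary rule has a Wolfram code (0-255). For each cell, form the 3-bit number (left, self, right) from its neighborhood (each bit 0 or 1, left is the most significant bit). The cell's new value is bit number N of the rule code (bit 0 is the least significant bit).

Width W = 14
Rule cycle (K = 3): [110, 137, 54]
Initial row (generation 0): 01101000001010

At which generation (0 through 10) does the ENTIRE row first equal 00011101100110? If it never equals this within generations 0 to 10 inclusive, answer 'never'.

Answer: 4

Derivation:
Gen 0: 01101000001010
Gen 1 (rule 110): 11111000011110
Gen 2 (rule 137): 11110011011100
Gen 3 (rule 54): 00001100100010
Gen 4 (rule 110): 00011101100110
Gen 5 (rule 137): 11011001000100
Gen 6 (rule 54): 00100111101110
Gen 7 (rule 110): 01101100111010
Gen 8 (rule 137): 01001000110000
Gen 9 (rule 54): 11111101001000
Gen 10 (rule 110): 10000111011000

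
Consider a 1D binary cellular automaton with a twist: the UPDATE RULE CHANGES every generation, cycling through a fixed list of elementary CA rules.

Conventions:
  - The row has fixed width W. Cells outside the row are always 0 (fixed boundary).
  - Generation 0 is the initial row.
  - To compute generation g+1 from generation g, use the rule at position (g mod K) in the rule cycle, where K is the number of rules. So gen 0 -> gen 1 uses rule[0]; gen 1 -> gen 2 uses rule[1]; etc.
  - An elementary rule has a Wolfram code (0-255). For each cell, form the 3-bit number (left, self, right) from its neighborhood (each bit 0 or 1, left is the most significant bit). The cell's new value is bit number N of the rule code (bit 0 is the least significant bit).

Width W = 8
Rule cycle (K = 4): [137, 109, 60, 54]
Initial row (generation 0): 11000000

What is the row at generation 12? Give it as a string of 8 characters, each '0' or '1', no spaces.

Answer: 11001000

Derivation:
Gen 0: 11000000
Gen 1 (rule 137): 10011111
Gen 2 (rule 109): 10010001
Gen 3 (rule 60): 11011001
Gen 4 (rule 54): 00100111
Gen 5 (rule 137): 10000110
Gen 6 (rule 109): 10110110
Gen 7 (rule 60): 11101101
Gen 8 (rule 54): 00010011
Gen 9 (rule 137): 11000010
Gen 10 (rule 109): 11011010
Gen 11 (rule 60): 10110111
Gen 12 (rule 54): 11001000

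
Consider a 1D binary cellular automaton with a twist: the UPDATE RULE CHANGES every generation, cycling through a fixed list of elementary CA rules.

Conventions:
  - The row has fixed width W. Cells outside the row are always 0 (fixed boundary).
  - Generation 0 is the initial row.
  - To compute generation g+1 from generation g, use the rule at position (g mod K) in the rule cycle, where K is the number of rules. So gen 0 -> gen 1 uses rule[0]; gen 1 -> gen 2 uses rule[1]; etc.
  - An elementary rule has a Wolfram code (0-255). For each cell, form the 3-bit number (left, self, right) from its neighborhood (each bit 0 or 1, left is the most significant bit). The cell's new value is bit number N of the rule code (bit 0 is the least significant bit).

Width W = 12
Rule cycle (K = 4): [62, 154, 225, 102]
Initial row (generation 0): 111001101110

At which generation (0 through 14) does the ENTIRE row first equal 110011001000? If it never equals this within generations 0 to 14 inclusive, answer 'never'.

Gen 0: 111001101110
Gen 1 (rule 62): 100111011001
Gen 2 (rule 154): 011110010110
Gen 3 (rule 225): 001110001010
Gen 4 (rule 102): 010010011110
Gen 5 (rule 62): 111111110001
Gen 6 (rule 154): 111111101010
Gen 7 (rule 225): 011111110100
Gen 8 (rule 102): 100000011100
Gen 9 (rule 62): 110000110010
Gen 10 (rule 154): 101001101101
Gen 11 (rule 225): 010000110110
Gen 12 (rule 102): 110001011010
Gen 13 (rule 62): 101011110111
Gen 14 (rule 154): 000011100110

Answer: never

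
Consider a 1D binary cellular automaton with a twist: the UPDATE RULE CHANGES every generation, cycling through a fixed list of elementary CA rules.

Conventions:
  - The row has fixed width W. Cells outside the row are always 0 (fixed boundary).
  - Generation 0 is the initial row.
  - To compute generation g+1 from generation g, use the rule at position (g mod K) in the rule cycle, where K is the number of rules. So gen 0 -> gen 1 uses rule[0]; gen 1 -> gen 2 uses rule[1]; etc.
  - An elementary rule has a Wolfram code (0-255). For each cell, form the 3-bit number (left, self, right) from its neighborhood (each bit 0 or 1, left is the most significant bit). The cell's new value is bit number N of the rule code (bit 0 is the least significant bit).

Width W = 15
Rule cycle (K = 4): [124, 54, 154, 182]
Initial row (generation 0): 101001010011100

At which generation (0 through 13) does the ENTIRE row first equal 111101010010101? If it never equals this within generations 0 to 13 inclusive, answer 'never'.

Gen 0: 101001010011100
Gen 1 (rule 124): 111101111010110
Gen 2 (rule 54): 000010000111001
Gen 3 (rule 154): 000101001110110
Gen 4 (rule 182): 001111110101001
Gen 5 (rule 124): 001000011111101
Gen 6 (rule 54): 011100100000011
Gen 7 (rule 154): 111011010000110
Gen 8 (rule 182): 010100111001001
Gen 9 (rule 124): 011110101101101
Gen 10 (rule 54): 100001110010011
Gen 11 (rule 154): 010011101101110
Gen 12 (rule 182): 111101010010101
Gen 13 (rule 124): 100111111011111

Answer: 12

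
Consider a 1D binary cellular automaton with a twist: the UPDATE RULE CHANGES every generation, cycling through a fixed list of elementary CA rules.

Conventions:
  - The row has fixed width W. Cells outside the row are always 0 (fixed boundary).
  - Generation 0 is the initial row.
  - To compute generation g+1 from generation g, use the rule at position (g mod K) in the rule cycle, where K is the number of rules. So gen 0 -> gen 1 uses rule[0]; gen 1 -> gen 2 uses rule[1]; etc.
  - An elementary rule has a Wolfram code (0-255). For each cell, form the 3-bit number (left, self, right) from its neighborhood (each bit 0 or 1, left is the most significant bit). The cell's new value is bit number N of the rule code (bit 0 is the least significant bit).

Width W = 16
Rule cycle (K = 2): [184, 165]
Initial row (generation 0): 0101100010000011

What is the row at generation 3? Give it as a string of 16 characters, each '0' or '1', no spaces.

Gen 0: 0101100010000011
Gen 1 (rule 184): 0011010001000010
Gen 2 (rule 165): 1000110101011010
Gen 3 (rule 184): 0100101010110101

Answer: 0100101010110101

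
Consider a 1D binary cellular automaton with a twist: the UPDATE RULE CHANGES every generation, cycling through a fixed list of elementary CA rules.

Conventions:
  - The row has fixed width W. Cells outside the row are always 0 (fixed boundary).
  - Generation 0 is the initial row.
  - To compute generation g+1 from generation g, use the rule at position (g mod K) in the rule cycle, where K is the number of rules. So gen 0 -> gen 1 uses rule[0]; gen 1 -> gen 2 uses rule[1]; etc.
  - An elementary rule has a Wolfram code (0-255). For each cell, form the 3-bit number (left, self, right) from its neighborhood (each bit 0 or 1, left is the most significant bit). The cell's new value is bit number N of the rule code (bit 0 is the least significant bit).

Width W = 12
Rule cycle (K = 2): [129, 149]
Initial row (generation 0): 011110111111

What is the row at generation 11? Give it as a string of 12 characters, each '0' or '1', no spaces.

Gen 0: 011110111111
Gen 1 (rule 129): 001100011110
Gen 2 (rule 149): 100011001101
Gen 3 (rule 129): 001000000000
Gen 4 (rule 149): 101111111111
Gen 5 (rule 129): 000111111110
Gen 6 (rule 149): 110011111101
Gen 7 (rule 129): 000001111000
Gen 8 (rule 149): 111100110111
Gen 9 (rule 129): 011000000010
Gen 10 (rule 149): 000111111011
Gen 11 (rule 129): 110011110000

Answer: 110011110000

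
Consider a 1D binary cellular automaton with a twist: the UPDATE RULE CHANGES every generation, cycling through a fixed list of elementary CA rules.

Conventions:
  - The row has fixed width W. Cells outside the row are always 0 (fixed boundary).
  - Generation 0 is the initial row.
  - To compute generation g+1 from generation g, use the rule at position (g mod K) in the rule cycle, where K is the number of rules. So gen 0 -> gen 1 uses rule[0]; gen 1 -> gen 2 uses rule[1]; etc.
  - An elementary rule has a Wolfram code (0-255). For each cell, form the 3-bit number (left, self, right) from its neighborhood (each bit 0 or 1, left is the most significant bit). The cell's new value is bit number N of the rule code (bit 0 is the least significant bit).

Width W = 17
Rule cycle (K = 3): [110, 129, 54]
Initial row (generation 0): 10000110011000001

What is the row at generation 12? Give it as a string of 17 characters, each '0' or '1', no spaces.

Gen 0: 10000110011000001
Gen 1 (rule 110): 10001110111000011
Gen 2 (rule 129): 00100100010011000
Gen 3 (rule 54): 01111110111100100
Gen 4 (rule 110): 11000011100101100
Gen 5 (rule 129): 00011001000000001
Gen 6 (rule 54): 00100111100000011
Gen 7 (rule 110): 01101100100000111
Gen 8 (rule 129): 00000000001110010
Gen 9 (rule 54): 00000000010001111
Gen 10 (rule 110): 00000000110011001
Gen 11 (rule 129): 11111110000000000
Gen 12 (rule 54): 00000001000000000

Answer: 00000001000000000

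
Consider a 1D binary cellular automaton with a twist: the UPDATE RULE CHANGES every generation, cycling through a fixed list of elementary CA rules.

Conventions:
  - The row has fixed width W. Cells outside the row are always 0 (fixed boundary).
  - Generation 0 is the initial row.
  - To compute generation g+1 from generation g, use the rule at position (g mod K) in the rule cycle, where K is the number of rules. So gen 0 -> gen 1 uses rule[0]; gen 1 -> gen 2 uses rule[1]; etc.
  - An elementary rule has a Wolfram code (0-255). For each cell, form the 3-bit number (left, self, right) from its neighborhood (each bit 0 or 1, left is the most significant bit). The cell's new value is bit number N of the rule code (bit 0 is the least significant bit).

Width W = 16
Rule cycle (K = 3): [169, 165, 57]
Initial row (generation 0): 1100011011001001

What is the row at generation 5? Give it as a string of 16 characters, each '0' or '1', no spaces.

Answer: 1010011111000110

Derivation:
Gen 0: 1100011011001001
Gen 1 (rule 169): 1001010110000000
Gen 2 (rule 165): 1001111000111111
Gen 3 (rule 57): 0101000110100000
Gen 4 (rule 169): 0010010101001111
Gen 5 (rule 165): 1010011111000110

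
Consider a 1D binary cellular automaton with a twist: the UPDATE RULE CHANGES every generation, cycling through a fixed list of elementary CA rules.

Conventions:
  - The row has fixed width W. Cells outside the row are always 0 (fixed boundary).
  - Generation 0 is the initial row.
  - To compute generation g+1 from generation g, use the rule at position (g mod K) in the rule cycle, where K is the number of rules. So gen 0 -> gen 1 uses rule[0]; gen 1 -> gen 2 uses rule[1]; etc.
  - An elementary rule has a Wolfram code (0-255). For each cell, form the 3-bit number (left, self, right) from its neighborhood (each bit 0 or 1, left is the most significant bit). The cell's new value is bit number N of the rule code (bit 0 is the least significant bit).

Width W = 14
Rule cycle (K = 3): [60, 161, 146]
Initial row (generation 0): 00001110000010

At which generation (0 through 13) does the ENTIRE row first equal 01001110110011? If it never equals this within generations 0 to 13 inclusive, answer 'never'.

Gen 0: 00001110000010
Gen 1 (rule 60): 00001001000011
Gen 2 (rule 161): 11100000011000
Gen 3 (rule 146): 01010000100100
Gen 4 (rule 60): 01111000110110
Gen 5 (rule 161): 00110010001000
Gen 6 (rule 146): 01001101010100
Gen 7 (rule 60): 01101011111110
Gen 8 (rule 161): 00010101111100
Gen 9 (rule 146): 00100000111010
Gen 10 (rule 60): 00110000100111
Gen 11 (rule 161): 10000110000010
Gen 12 (rule 146): 01001001000101
Gen 13 (rule 60): 01101101100111

Answer: never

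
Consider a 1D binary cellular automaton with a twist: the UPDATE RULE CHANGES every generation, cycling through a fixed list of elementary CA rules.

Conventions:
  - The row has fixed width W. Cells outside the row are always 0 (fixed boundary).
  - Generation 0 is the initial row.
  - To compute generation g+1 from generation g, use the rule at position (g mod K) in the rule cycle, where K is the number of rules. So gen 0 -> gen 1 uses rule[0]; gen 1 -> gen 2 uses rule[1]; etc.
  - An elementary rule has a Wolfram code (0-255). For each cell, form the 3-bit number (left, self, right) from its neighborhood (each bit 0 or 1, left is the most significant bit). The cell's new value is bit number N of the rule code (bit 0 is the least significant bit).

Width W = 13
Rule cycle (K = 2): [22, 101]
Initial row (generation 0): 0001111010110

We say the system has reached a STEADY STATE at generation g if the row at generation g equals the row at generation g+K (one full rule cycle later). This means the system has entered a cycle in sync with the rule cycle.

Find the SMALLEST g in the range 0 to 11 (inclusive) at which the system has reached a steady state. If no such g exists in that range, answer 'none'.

Answer: 5

Derivation:
Gen 0: 0001111010110
Gen 1 (rule 22): 0010000010001
Gen 2 (rule 101): 1010111010101
Gen 3 (rule 22): 1010000010101
Gen 4 (rule 101): 1110111011111
Gen 5 (rule 22): 0000000000000
Gen 6 (rule 101): 1111111111111
Gen 7 (rule 22): 0000000000000
Gen 8 (rule 101): 1111111111111
Gen 9 (rule 22): 0000000000000
Gen 10 (rule 101): 1111111111111
Gen 11 (rule 22): 0000000000000
Gen 12 (rule 101): 1111111111111
Gen 13 (rule 22): 0000000000000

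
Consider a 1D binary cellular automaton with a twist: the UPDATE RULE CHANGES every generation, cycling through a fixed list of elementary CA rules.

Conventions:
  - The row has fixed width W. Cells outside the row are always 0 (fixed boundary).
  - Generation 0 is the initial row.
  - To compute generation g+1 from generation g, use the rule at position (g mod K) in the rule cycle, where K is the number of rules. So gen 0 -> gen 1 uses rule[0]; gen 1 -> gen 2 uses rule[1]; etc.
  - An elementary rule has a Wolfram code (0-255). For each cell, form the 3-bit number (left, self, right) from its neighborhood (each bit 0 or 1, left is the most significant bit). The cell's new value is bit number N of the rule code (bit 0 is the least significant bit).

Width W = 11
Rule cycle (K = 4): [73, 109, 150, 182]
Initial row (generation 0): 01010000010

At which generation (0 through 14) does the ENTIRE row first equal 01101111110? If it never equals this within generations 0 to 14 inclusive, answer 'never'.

Gen 0: 01010000010
Gen 1 (rule 73): 00000111000
Gen 2 (rule 109): 11110101011
Gen 3 (rule 150): 01100101000
Gen 4 (rule 182): 10011111100
Gen 5 (rule 73): 00010000101
Gen 6 (rule 109): 11010110111
Gen 7 (rule 150): 00010000010
Gen 8 (rule 182): 00111000111
Gen 9 (rule 73): 10101010101
Gen 10 (rule 109): 11111111111
Gen 11 (rule 150): 01111111110
Gen 12 (rule 182): 10111111101
Gen 13 (rule 73): 00100000100
Gen 14 (rule 109): 10101110101

Answer: never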